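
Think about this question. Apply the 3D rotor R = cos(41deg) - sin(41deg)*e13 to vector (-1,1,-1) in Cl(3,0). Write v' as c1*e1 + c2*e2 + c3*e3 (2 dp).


Rotor R = cos(41deg) - sin(41deg)*e13
Rotation angle theta = 2 * 41 = 82 degrees in the e13 plane (e1 -> e3).
The component perpendicular to the plane (e2) is invariant: v'_2 = v2 = 1.00
cos(82deg) = 0.1392, sin(82deg) = 0.9903
v'_1 = v1*cos(theta) - v3*sin(theta) = -1*0.1392 - (-1)*0.9903 = 0.85
v'_3 = v1*sin(theta) + v3*cos(theta) = -1*0.9903 + (-1)*0.1392 = -1.13
v' = 0.85*e1 + 1.00*e2 - 1.13*e3


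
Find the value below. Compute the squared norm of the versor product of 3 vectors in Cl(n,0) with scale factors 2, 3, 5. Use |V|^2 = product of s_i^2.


Each vector v_i has |v_i|^2 = s_i^2
Squared scales: 2^2 = 4, 3^2 = 9, 5^2 = 25
|V|^2 = 4 * 9 * 25
= 900


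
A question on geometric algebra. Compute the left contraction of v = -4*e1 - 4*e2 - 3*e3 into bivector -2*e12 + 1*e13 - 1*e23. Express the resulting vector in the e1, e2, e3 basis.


Left contraction v _| B = <vB>_1 (grade-1 part of the geometric product vB).
Using e1_|e12 = e2, e2_|e12 = -e1, e1_|e13 = e3, e3_|e13 = -e1, e2_|e23 = e3, e3_|e23 = -e2:
e1 coeff: -v2*b12 - v3*b13 = -(-4)*(-2) - (-3)*(1) = -5
e2 coeff: v1*b12 - v3*b23 = (-4)*(-2) - (-3)*(-1) = 5
e3 coeff: v1*b13 + v2*b23 = (-4)*(1) + (-4)*(-1) = 0
v _| B = -5*e1 + 5*e2 + 0*e3


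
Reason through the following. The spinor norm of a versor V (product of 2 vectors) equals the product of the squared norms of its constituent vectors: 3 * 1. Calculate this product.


Spinor norm N(V) = |v1|^2 * |v2|^2 * ... * |v2|^2
= 3 * 1
Running product: 3, 3
N(V) = 3


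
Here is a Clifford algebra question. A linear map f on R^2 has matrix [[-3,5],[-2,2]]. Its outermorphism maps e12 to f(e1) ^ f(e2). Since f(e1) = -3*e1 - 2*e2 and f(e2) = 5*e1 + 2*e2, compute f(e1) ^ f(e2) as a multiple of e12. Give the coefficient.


The outermorphism of a linear map f sends e1^e2 to f(e1)^f(e2).
f(e1) = -3*e1 - 2*e2
f(e2) = 5*e1 + 2*e2
f(e1) ^ f(e2) = (-3*e1 - 2*e2) ^ (5*e1 + 2*e2)
= (-3)*2*e12 + (-2)*5*e21
= (-6 - (-10))*e12
= 4*e12
Coefficient = 4


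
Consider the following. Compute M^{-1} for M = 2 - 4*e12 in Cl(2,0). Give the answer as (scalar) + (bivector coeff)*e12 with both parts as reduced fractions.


M = 2 - 4*e12, where e12^2 = -1.
Since M commutes with its reverse ~M = a - b*e12, M * ~M = a^2 - b^2*e12^2 = a^2 + b^2.
So M^{-1} = ~M / (a^2 + b^2) = (a - b*e12)/(a^2 + b^2).
a^2 + b^2 = 4 + 16 = 20
Scalar part = 2/20 = 1/10
Bivector coeff = 4/20 = 1/5
M^{-1} = 1/10 + 1/5*e12


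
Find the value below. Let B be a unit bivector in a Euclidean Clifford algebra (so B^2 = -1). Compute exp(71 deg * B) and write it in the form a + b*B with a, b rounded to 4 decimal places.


For a unit bivector B with B^2 = -1, the exponential series gives
e^(theta*B) = cos(theta) + sin(theta)*B (the GA analogue of Euler's formula).
theta = 71 degrees = 1.239184 rad
cos(71 deg) = 0.3256
sin(71 deg) = 0.9455
exp(theta*B) = 0.3256 + 0.9455*B


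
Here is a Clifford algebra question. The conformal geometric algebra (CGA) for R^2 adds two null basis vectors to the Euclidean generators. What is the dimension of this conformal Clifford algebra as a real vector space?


The conformal model of R^2 uses Cl(3,1): the 2 Euclidean generators plus two extra orthogonal generators e+ (e+^2 = +1) and e- (e-^2 = -1), from which the null vectors e0, einf are built.
Number of generators m = 2 + 2 = 4.
dim Cl(p,q) = 2^m = 2^4 = 16


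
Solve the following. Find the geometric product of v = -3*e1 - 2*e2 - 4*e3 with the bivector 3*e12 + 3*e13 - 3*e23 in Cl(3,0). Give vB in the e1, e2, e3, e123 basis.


vB has grade-1 (vector) and grade-3 (trivector) parts: vB = (v _| B) + (v ^ B).
Vector part <vB>_1:
  e1: -v2*b12 - v3*b13 = -(-2)*(3) - (-4)*(3) = 18
  e2: v1*b12 - v3*b23 = (-3)*(3) - (-4)*(-3) = -21
  e3: v1*b13 + v2*b23 = (-3)*(3) + (-2)*(-3) = -3
Trivector part <vB>_3:
  e123: v1*b23 - v2*b13 + v3*b12 = (-3)*(-3) - (-2)*(3) + (-4)*(3) = 3
vB = 18*e1 - 21*e2 - 3*e3 + 3*e123


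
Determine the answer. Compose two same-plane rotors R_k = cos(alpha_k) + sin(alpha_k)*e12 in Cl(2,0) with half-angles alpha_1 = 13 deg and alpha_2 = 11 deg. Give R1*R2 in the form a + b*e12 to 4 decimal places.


Same-plane rotors commute and their half-angles add:
R1*R2 = cos(a1 + a2) + sin(a1 + a2)*e12.
a1 + a2 = 13 + 11 = 24 deg
cos(24 deg) = 0.9135
sin(24 deg) = 0.4067
R1*R2 = 0.9135 + 0.4067*e12


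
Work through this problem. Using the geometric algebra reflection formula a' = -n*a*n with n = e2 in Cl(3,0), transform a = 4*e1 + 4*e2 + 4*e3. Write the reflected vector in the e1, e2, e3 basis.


Reflection formula: a' = -n*a*n, with n = e2 (unit vector, n^2 = 1).
For reflection through hyperplane perp to e2:
The component along e2 flips sign, others stay.
a = (4, 4, 4)
a' = (4, -4, 4)
a' = 4*e1 - 4*e2 + 4*e3


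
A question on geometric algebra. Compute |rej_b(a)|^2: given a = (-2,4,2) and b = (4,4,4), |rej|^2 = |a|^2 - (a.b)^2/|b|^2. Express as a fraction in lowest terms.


|a|^2 = (-2)^2 + 4^2 + 2^2 = 24
|b|^2 = 4^2 + 4^2 + 4^2 = 48
a . b = (-2)*4 + 4*4 + 2*4 = 16
(a.b)^2 = 16^2 = 256
|rej|^2 = 24 - 256/48
= (1152 - 256)/48
= 896/48
In lowest terms: 56/3


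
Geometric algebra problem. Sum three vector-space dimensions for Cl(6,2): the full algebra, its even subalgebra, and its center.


n = 6 + 2 = 8
Total dim = 2^8 = 256
Even subalgebra dim = 2^7 = 128
n is even, so center dim = 1
Sum = 256 + 128 + 1 = 385


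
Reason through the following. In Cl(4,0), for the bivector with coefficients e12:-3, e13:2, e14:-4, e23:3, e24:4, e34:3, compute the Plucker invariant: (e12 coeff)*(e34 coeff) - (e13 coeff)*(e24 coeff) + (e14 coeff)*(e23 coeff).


Plucker relation: af - be + cd
a*f = (-3)*3 = -9
b*e = 2*4 = 8
c*d = (-4)*3 = -12
af - be + cd = -9 - 8 + (-12)
= -29


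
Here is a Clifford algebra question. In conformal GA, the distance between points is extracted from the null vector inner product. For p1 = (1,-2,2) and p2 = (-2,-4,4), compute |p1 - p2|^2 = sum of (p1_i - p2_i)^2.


p1 - p2 = (3, 2, -2)
|p1 - p2|^2 = 3^2 + 2^2 + (-2)^2
= 9 + 4 + 4
= 17


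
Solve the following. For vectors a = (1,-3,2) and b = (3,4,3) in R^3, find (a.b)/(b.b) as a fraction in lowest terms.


Projection coefficient = (a . b) / (b . b)
a . b = 1*3 + (-3)*4 + 2*3
= 3 + (-12) + 6 = -3
b . b = 3^2 + 4^2 + 3^2
= 9 + 16 + 9 = 34
Coefficient = -3/34
In lowest terms: -3/34


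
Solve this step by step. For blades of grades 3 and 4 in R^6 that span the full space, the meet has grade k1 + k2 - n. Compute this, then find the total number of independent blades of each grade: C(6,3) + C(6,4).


Meet grade = grade(A) + grade(B) - n
= 3 + 4 - 6 = 1
C(6,3) = 20
C(6,4) = 15
dim_A + dim_B = 20 + 15 = 35


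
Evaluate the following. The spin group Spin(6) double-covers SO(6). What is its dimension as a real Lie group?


Spin(n) double-covers SO(n); both have Lie algebra so(n) of dimension n(n-1)/2.
n = 6
n(n-1) = 6 * 5 = 30
dim Spin(6) = 30/2 = 15


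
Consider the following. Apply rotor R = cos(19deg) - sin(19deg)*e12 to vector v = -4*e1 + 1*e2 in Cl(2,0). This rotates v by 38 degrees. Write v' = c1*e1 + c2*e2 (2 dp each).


Rotor R = cos(19deg) - sin(19deg)*e12
Rotation angle theta = 2 * 19 = 38 degrees
v' = R*v*~R rotates v by theta.
cos(38deg) = 0.7880, sin(38deg) = 0.6157
v'_1 = -4*cos(38deg) - 1*sin(38deg)
= -4*0.7880 - 1*0.6157
= -3.77
v'_2 = -4*sin(38deg) + 1*cos(38deg)
= -4*0.6157 + 1*0.7880
= -1.67
v' = -3.77*e1 - 1.67*e2


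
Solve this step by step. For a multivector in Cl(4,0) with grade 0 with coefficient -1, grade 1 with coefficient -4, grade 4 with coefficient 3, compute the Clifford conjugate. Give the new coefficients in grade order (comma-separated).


Clifford conjugate sign for grade k: (-1)^(k(k+1)/2)
Grade 0: (-1)^(0*1/2) = (-1)^0 = 1, coeff -1 -> -1
Grade 1: (-1)^(1*2/2) = (-1)^1 = -1, coeff -4 -> 4
Grade 4: (-1)^(4*5/2) = (-1)^10 = 1, coeff 3 -> 3
Conjugated coefficients: -1, 4, 3


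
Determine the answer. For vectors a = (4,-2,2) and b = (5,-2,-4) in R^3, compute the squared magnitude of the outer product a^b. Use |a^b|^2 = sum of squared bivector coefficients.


a wedge b = (a1*b2 - a2*b1)*e12 + (a1*b3 - a3*b1)*e13 + (a2*b3 - a3*b2)*e23
e12 coeff: 4*(-2) - (-2)*5 = -8 - (-10) = 2
e13 coeff: 4*(-4) - 2*5 = -16 - 10 = -26
e23 coeff: (-2)*(-4) - 2*(-2) = 8 - (-4) = 12
|a wedge b|^2 = 2^2 + (-26)^2 + 12^2
= 4 + 676 + 144
= 824


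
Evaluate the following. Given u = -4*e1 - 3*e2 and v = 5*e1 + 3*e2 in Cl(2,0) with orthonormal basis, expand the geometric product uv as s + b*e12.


Expand: (-4*e1 - 3*e2)(5*e1 + 3*e2)
= (-4)*5*e1e1 + (-4)*3*e1e2 + (-3)*5*e2e1 + (-3)*3*e2e2
Using e1^2 = e2^2 = 1, e2e1 = -e1e2:
Scalar part s = (-4)*5 + (-3)*3 = -20 + (-9) = -29
Bivector part b = (-4)*3 - (-3)*5 = -12 - (-15) = 3
uv = -29 + 3*e12


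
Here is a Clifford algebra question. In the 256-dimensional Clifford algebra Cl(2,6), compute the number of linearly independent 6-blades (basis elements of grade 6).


Number of grade-k basis blades in Cl(p,q) with n = p + q is C(n, k).
n = 2 + 6 = 8
C(8, 6) = 8! / (6! * 2!)
= 40320 / (720 * 2)
= 28


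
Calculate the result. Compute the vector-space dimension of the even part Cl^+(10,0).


Even subalgebra dimension = 2^(n-1)
n = 10 + 0 = 10
2^(10 - 1) = 2^9 = 512
Verification: sum of C(10,k) for even k = 1 + 45 + 210 + 210 + 45 + 1 = 512
Result = 512


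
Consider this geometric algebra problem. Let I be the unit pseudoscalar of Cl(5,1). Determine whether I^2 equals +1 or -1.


The pseudoscalar I = e1...e_n (product of all n generators) of Cl(p,q) satisfies I^2 = (-1)^(q + n(n-1)/2).
p = 5, q = 1, n = p + q = 6
n(n-1)/2 = 6 * 5 / 2 = 15
Exponent = q + n(n-1)/2 = 1 + 15 = 16
I^2 = (-1)^16 = +1


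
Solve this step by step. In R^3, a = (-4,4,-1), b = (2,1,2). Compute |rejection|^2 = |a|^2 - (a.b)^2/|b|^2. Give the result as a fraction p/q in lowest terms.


|a|^2 = (-4)^2 + 4^2 + (-1)^2 = 33
|b|^2 = 2^2 + 1^2 + 2^2 = 9
a . b = (-4)*2 + 4*1 + (-1)*2 = -6
(a.b)^2 = (-6)^2 = 36
|rej|^2 = 33 - 36/9
= (297 - 36)/9
= 261/9
In lowest terms: 29/1


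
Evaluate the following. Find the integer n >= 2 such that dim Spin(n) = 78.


dim Spin(n) = dim so(n) = n(n-1)/2.
Solve n(n-1)/2 = 78, i.e. n^2 - n - 156 = 0.
Discriminant = 1 + 8*78 = 625
n = (1 + sqrt(625))/2 = (1 + 25)/2 = 13


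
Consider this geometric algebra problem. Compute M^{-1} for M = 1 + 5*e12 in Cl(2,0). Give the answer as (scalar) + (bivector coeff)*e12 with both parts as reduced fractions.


M = 1 + 5*e12, where e12^2 = -1.
Since M commutes with its reverse ~M = a - b*e12, M * ~M = a^2 - b^2*e12^2 = a^2 + b^2.
So M^{-1} = ~M / (a^2 + b^2) = (a - b*e12)/(a^2 + b^2).
a^2 + b^2 = 1 + 25 = 26
Scalar part = 1/26 = 1/26
Bivector coeff = -5/26 = -5/26
M^{-1} = 1/26 - 5/26*e12


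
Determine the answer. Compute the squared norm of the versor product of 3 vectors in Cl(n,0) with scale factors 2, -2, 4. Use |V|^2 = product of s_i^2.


Each vector v_i has |v_i|^2 = s_i^2
Squared scales: 2^2 = 4, (-2)^2 = 4, 4^2 = 16
|V|^2 = 4 * 4 * 16
= 256


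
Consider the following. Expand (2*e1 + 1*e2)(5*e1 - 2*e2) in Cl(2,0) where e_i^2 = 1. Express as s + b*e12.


Expand: (2*e1 + 1*e2)(5*e1 - 2*e2)
= 2*5*e1e1 + 2*(-2)*e1e2 + 1*5*e2e1 + 1*(-2)*e2e2
Using e1^2 = e2^2 = 1, e2e1 = -e1e2:
Scalar part s = 2*5 + 1*(-2) = 10 + (-2) = 8
Bivector part b = 2*(-2) - 1*5 = -4 - 5 = -9
uv = 8 - 9*e12


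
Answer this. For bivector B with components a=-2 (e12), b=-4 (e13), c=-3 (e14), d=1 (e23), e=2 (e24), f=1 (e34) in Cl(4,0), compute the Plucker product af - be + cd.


Plucker relation: af - be + cd
a*f = (-2)*1 = -2
b*e = (-4)*2 = -8
c*d = (-3)*1 = -3
af - be + cd = -2 - (-8) + (-3)
= 3


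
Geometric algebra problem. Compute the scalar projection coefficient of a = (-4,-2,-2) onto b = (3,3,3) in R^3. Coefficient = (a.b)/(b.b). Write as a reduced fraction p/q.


Projection coefficient = (a . b) / (b . b)
a . b = (-4)*3 + (-2)*3 + (-2)*3
= -12 + (-6) + (-6) = -24
b . b = 3^2 + 3^2 + 3^2
= 9 + 9 + 9 = 27
Coefficient = -24/27
In lowest terms: -8/9


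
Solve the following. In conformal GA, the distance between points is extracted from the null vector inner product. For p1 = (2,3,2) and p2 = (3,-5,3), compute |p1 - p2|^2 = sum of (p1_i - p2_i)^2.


p1 - p2 = (-1, 8, -1)
|p1 - p2|^2 = (-1)^2 + 8^2 + (-1)^2
= 1 + 64 + 1
= 66


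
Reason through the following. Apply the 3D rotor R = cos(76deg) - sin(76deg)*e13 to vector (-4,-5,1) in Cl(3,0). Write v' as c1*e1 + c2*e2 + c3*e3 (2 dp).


Rotor R = cos(76deg) - sin(76deg)*e13
Rotation angle theta = 2 * 76 = 152 degrees in the e13 plane (e1 -> e3).
The component perpendicular to the plane (e2) is invariant: v'_2 = v2 = -5.00
cos(152deg) = -0.8829, sin(152deg) = 0.4695
v'_1 = v1*cos(theta) - v3*sin(theta) = -4*(-0.8829) - 1*0.4695 = 3.06
v'_3 = v1*sin(theta) + v3*cos(theta) = -4*0.4695 + 1*(-0.8829) = -2.76
v' = 3.06*e1 - 5.00*e2 - 2.76*e3


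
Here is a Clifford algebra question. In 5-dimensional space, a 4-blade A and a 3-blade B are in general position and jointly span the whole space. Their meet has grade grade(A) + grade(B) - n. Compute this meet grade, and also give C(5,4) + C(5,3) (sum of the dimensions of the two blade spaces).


Meet grade = grade(A) + grade(B) - n
= 4 + 3 - 5 = 2
C(5,4) = 5
C(5,3) = 10
dim_A + dim_B = 5 + 10 = 15


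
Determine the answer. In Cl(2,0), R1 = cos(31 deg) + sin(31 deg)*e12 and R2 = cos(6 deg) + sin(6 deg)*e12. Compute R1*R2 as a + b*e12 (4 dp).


Same-plane rotors commute and their half-angles add:
R1*R2 = cos(a1 + a2) + sin(a1 + a2)*e12.
a1 + a2 = 31 + 6 = 37 deg
cos(37 deg) = 0.7986
sin(37 deg) = 0.6018
R1*R2 = 0.7986 + 0.6018*e12


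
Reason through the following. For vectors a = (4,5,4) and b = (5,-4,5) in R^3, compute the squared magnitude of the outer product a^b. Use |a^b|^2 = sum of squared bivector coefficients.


a wedge b = (a1*b2 - a2*b1)*e12 + (a1*b3 - a3*b1)*e13 + (a2*b3 - a3*b2)*e23
e12 coeff: 4*(-4) - 5*5 = -16 - 25 = -41
e13 coeff: 4*5 - 4*5 = 20 - 20 = 0
e23 coeff: 5*5 - 4*(-4) = 25 - (-16) = 41
|a wedge b|^2 = (-41)^2 + 0^2 + 41^2
= 1681 + 0 + 1681
= 3362


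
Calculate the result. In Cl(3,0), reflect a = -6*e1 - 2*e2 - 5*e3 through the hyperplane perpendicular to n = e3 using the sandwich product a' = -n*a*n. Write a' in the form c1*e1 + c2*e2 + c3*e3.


Reflection formula: a' = -n*a*n, with n = e3 (unit vector, n^2 = 1).
For reflection through hyperplane perp to e3:
The component along e3 flips sign, others stay.
a = (-6, -2, -5)
a' = (-6, -2, 5)
a' = -6*e1 - 2*e2 + 5*e3


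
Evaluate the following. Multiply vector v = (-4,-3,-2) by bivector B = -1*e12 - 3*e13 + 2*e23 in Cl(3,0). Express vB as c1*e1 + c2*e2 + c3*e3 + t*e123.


vB has grade-1 (vector) and grade-3 (trivector) parts: vB = (v _| B) + (v ^ B).
Vector part <vB>_1:
  e1: -v2*b12 - v3*b13 = -(-3)*(-1) - (-2)*(-3) = -9
  e2: v1*b12 - v3*b23 = (-4)*(-1) - (-2)*(2) = 8
  e3: v1*b13 + v2*b23 = (-4)*(-3) + (-3)*(2) = 6
Trivector part <vB>_3:
  e123: v1*b23 - v2*b13 + v3*b12 = (-4)*(2) - (-3)*(-3) + (-2)*(-1) = -15
vB = -9*e1 + 8*e2 + 6*e3 - 15*e123


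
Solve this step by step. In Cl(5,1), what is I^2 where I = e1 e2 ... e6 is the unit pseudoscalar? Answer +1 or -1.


The pseudoscalar I = e1...e_n (product of all n generators) of Cl(p,q) satisfies I^2 = (-1)^(q + n(n-1)/2).
p = 5, q = 1, n = p + q = 6
n(n-1)/2 = 6 * 5 / 2 = 15
Exponent = q + n(n-1)/2 = 1 + 15 = 16
I^2 = (-1)^16 = +1


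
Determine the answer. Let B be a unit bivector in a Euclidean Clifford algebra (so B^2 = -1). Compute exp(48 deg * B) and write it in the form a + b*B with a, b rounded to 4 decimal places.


For a unit bivector B with B^2 = -1, the exponential series gives
e^(theta*B) = cos(theta) + sin(theta)*B (the GA analogue of Euler's formula).
theta = 48 degrees = 0.837758 rad
cos(48 deg) = 0.6691
sin(48 deg) = 0.7431
exp(theta*B) = 0.6691 + 0.7431*B


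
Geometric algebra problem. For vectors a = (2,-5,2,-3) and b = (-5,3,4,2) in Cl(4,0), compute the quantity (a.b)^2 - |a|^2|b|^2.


a . b = 2*(-5) + (-5)*3 + 2*4 + (-3)*2
= -10 + (-15) + 8 + (-6) = -23
|a|^2 = 2^2 + (-5)^2 + 2^2 + (-3)^2 = 42
|b|^2 = (-5)^2 + 3^2 + 4^2 + 2^2 = 54
(a.b)^2 = (-23)^2 = 529
|a|^2 * |b|^2 = 42 * 54 = 2268
Result = 529 - 2268 = -1739


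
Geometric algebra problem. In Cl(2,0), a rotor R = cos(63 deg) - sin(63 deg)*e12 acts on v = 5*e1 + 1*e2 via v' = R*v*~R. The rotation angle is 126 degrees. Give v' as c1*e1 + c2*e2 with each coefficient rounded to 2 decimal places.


Rotor R = cos(63deg) - sin(63deg)*e12
Rotation angle theta = 2 * 63 = 126 degrees
v' = R*v*~R rotates v by theta.
cos(126deg) = -0.5878, sin(126deg) = 0.8090
v'_1 = 5*cos(126deg) - 1*sin(126deg)
= 5*(-0.5878) - 1*0.8090
= -3.75
v'_2 = 5*sin(126deg) + 1*cos(126deg)
= 5*0.8090 + 1*(-0.5878)
= 3.46
v' = -3.75*e1 + 3.46*e2


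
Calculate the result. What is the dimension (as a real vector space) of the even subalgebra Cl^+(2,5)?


Even subalgebra dimension = 2^(n-1)
n = 2 + 5 = 7
2^(7 - 1) = 2^6 = 64
Verification: sum of C(7,k) for even k = 1 + 21 + 35 + 7 = 64
Result = 64


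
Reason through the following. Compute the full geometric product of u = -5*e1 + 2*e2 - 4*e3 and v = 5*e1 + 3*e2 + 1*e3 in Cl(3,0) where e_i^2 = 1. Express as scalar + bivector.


In Cl(3,0): e_i^2 = 1, e_ie_j = -e_je_i for i != j.
Scalar part = u . v = (-5)*5 + 2*3 + (-4)*1
= -25 + 6 + (-4) = -23
e12 coeff = (-5)*3 - 2*5 = -15 - 10 = -25
e13 coeff = (-5)*1 - (-4)*5 = -5 - (-20) = 15
e23 coeff = 2*1 - (-4)*3 = 2 - (-12) = 14
uv = -23 - 25*e12 + 15*e13 + 14*e23


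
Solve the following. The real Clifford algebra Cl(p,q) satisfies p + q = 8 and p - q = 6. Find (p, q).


We need p + q = 8 and p - q = 6.
Adding: 2p = 8 + 6 = 14, so p = 7.
Then q = 8 - 7 = 1.
(p, q) = (7, 1)


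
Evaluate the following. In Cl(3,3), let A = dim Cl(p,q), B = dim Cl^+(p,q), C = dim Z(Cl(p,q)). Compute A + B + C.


n = 3 + 3 = 6
Total dim = 2^6 = 64
Even subalgebra dim = 2^5 = 32
n is even, so center dim = 1
Sum = 64 + 32 + 1 = 97


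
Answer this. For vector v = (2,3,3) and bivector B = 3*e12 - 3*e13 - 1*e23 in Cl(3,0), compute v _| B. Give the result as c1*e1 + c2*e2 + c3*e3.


Left contraction v _| B = <vB>_1 (grade-1 part of the geometric product vB).
Using e1_|e12 = e2, e2_|e12 = -e1, e1_|e13 = e3, e3_|e13 = -e1, e2_|e23 = e3, e3_|e23 = -e2:
e1 coeff: -v2*b12 - v3*b13 = -(3)*(3) - (3)*(-3) = 0
e2 coeff: v1*b12 - v3*b23 = (2)*(3) - (3)*(-1) = 9
e3 coeff: v1*b13 + v2*b23 = (2)*(-3) + (3)*(-1) = -9
v _| B = 0*e1 + 9*e2 - 9*e3


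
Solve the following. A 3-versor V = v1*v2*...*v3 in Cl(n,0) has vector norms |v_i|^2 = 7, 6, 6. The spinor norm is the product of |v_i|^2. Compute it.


Spinor norm N(V) = |v1|^2 * |v2|^2 * ... * |v3|^2
= 7 * 6 * 6
Running product: 7, 42, 252
N(V) = 252


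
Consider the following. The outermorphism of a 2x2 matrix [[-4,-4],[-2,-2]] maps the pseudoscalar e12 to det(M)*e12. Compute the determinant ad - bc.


The outermorphism of a linear map f sends e1^e2 to f(e1)^f(e2).
f(e1) = -4*e1 - 2*e2
f(e2) = -4*e1 - 2*e2
f(e1) ^ f(e2) = (-4*e1 - 2*e2) ^ (-4*e1 - 2*e2)
= (-4)*(-2)*e12 + (-2)*(-4)*e21
= (8 - 8)*e12
= 0*e12
Coefficient = 0


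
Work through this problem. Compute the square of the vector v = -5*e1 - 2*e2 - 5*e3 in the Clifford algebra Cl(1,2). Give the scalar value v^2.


v^2 = sum of c_i^2 * e_i^2
Positive signature terms (e_i^2 = +1): (-5)^2 = 25
Negative signature terms (e_j^2 = -1): (-2)^2 + (-5)^2 = 29
v^2 = 25 - 29 = -4


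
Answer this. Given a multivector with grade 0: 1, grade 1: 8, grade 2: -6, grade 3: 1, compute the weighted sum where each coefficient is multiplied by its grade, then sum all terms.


Grade-weighted sum = sum of grade_k * coefficient_k
0*1 = 0
1*8 = 8
2*(-6) = -12
3*1 = 3
Total = 0 + 8 + (-12) + 3 = -1


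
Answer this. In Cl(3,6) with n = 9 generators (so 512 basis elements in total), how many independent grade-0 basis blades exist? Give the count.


Number of grade-k basis blades in Cl(p,q) with n = p + q is C(n, k).
n = 3 + 6 = 9
C(9, 0) = 9! / (0! * 9!)
= 362880 / (1 * 362880)
= 1


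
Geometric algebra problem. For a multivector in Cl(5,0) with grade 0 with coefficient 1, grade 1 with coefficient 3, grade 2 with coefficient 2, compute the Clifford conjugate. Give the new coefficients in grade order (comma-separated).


Clifford conjugate sign for grade k: (-1)^(k(k+1)/2)
Grade 0: (-1)^(0*1/2) = (-1)^0 = 1, coeff 1 -> 1
Grade 1: (-1)^(1*2/2) = (-1)^1 = -1, coeff 3 -> -3
Grade 2: (-1)^(2*3/2) = (-1)^3 = -1, coeff 2 -> -2
Conjugated coefficients: 1, -3, -2


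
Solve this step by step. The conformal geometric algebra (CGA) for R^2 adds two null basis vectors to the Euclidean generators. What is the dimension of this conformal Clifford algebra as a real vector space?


The conformal model of R^2 uses Cl(3,1): the 2 Euclidean generators plus two extra orthogonal generators e+ (e+^2 = +1) and e- (e-^2 = -1), from which the null vectors e0, einf are built.
Number of generators m = 2 + 2 = 4.
dim Cl(p,q) = 2^m = 2^4 = 16


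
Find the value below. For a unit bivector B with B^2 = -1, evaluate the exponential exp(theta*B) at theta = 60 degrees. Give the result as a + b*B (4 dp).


For a unit bivector B with B^2 = -1, the exponential series gives
e^(theta*B) = cos(theta) + sin(theta)*B (the GA analogue of Euler's formula).
theta = 60 degrees = 1.047198 rad
cos(60 deg) = 0.5000
sin(60 deg) = 0.8660
exp(theta*B) = 0.5000 + 0.8660*B


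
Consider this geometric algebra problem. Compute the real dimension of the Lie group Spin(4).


Spin(n) double-covers SO(n); both have Lie algebra so(n) of dimension n(n-1)/2.
n = 4
n(n-1) = 4 * 3 = 12
dim Spin(4) = 12/2 = 6


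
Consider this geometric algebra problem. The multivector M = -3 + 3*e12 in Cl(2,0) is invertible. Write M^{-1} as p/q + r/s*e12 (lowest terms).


M = -3 + 3*e12, where e12^2 = -1.
Since M commutes with its reverse ~M = a - b*e12, M * ~M = a^2 - b^2*e12^2 = a^2 + b^2.
So M^{-1} = ~M / (a^2 + b^2) = (a - b*e12)/(a^2 + b^2).
a^2 + b^2 = 9 + 9 = 18
Scalar part = -3/18 = -1/6
Bivector coeff = -3/18 = -1/6
M^{-1} = -1/6 - 1/6*e12


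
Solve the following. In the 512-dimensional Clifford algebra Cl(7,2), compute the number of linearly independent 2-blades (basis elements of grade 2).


Number of grade-k basis blades in Cl(p,q) with n = p + q is C(n, k).
n = 7 + 2 = 9
C(9, 2) = 9! / (2! * 7!)
= 362880 / (2 * 5040)
= 36


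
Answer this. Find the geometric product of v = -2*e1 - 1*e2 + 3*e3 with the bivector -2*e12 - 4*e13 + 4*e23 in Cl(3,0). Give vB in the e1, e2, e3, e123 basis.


vB has grade-1 (vector) and grade-3 (trivector) parts: vB = (v _| B) + (v ^ B).
Vector part <vB>_1:
  e1: -v2*b12 - v3*b13 = -(-1)*(-2) - (3)*(-4) = 10
  e2: v1*b12 - v3*b23 = (-2)*(-2) - (3)*(4) = -8
  e3: v1*b13 + v2*b23 = (-2)*(-4) + (-1)*(4) = 4
Trivector part <vB>_3:
  e123: v1*b23 - v2*b13 + v3*b12 = (-2)*(4) - (-1)*(-4) + (3)*(-2) = -18
vB = 10*e1 - 8*e2 + 4*e3 - 18*e123


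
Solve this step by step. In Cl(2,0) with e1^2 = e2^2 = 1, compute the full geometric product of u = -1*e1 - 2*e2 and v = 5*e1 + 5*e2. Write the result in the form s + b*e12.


Expand: (-1*e1 - 2*e2)(5*e1 + 5*e2)
= (-1)*5*e1e1 + (-1)*5*e1e2 + (-2)*5*e2e1 + (-2)*5*e2e2
Using e1^2 = e2^2 = 1, e2e1 = -e1e2:
Scalar part s = (-1)*5 + (-2)*5 = -5 + (-10) = -15
Bivector part b = (-1)*5 - (-2)*5 = -5 - (-10) = 5
uv = -15 + 5*e12


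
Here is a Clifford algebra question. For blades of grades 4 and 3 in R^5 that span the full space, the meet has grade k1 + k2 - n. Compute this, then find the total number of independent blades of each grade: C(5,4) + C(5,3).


Meet grade = grade(A) + grade(B) - n
= 4 + 3 - 5 = 2
C(5,4) = 5
C(5,3) = 10
dim_A + dim_B = 5 + 10 = 15


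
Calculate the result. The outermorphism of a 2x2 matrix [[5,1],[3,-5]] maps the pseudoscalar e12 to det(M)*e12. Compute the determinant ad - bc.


The outermorphism of a linear map f sends e1^e2 to f(e1)^f(e2).
f(e1) = 5*e1 + 3*e2
f(e2) = 1*e1 - 5*e2
f(e1) ^ f(e2) = (5*e1 + 3*e2) ^ (1*e1 - 5*e2)
= 5*(-5)*e12 + 3*1*e21
= (-25 - 3)*e12
= -28*e12
Coefficient = -28


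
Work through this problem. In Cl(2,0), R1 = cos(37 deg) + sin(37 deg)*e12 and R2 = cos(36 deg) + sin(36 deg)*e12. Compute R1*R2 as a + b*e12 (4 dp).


Same-plane rotors commute and their half-angles add:
R1*R2 = cos(a1 + a2) + sin(a1 + a2)*e12.
a1 + a2 = 37 + 36 = 73 deg
cos(73 deg) = 0.2924
sin(73 deg) = 0.9563
R1*R2 = 0.2924 + 0.9563*e12


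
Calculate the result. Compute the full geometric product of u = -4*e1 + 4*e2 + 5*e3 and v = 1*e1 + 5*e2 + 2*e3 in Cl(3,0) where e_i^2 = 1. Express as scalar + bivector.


In Cl(3,0): e_i^2 = 1, e_ie_j = -e_je_i for i != j.
Scalar part = u . v = (-4)*1 + 4*5 + 5*2
= -4 + 20 + 10 = 26
e12 coeff = (-4)*5 - 4*1 = -20 - 4 = -24
e13 coeff = (-4)*2 - 5*1 = -8 - 5 = -13
e23 coeff = 4*2 - 5*5 = 8 - 25 = -17
uv = 26 - 24*e12 - 13*e13 - 17*e23


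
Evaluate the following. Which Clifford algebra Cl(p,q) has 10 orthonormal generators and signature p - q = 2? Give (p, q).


We need p + q = 10 and p - q = 2.
Adding: 2p = 10 + 2 = 12, so p = 6.
Then q = 10 - 6 = 4.
(p, q) = (6, 4)


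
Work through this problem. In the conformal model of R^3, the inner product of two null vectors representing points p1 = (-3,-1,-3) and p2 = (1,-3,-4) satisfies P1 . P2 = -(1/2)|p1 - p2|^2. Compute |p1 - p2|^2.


p1 - p2 = (-4, 2, 1)
|p1 - p2|^2 = (-4)^2 + 2^2 + 1^2
= 16 + 4 + 1
= 21


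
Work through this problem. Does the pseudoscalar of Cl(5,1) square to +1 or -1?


The pseudoscalar I = e1...e_n (product of all n generators) of Cl(p,q) satisfies I^2 = (-1)^(q + n(n-1)/2).
p = 5, q = 1, n = p + q = 6
n(n-1)/2 = 6 * 5 / 2 = 15
Exponent = q + n(n-1)/2 = 1 + 15 = 16
I^2 = (-1)^16 = +1


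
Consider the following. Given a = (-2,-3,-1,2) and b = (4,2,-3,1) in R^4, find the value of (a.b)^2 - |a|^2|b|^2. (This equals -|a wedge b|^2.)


a . b = (-2)*4 + (-3)*2 + (-1)*(-3) + 2*1
= -8 + (-6) + 3 + 2 = -9
|a|^2 = (-2)^2 + (-3)^2 + (-1)^2 + 2^2 = 18
|b|^2 = 4^2 + 2^2 + (-3)^2 + 1^2 = 30
(a.b)^2 = (-9)^2 = 81
|a|^2 * |b|^2 = 18 * 30 = 540
Result = 81 - 540 = -459


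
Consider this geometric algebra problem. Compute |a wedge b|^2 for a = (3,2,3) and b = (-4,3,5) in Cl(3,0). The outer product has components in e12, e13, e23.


a wedge b = (a1*b2 - a2*b1)*e12 + (a1*b3 - a3*b1)*e13 + (a2*b3 - a3*b2)*e23
e12 coeff: 3*3 - 2*(-4) = 9 - (-8) = 17
e13 coeff: 3*5 - 3*(-4) = 15 - (-12) = 27
e23 coeff: 2*5 - 3*3 = 10 - 9 = 1
|a wedge b|^2 = 17^2 + 27^2 + 1^2
= 289 + 729 + 1
= 1019


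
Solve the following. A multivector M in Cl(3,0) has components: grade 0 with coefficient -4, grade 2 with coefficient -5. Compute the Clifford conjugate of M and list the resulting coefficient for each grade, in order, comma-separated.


Clifford conjugate sign for grade k: (-1)^(k(k+1)/2)
Grade 0: (-1)^(0*1/2) = (-1)^0 = 1, coeff -4 -> -4
Grade 2: (-1)^(2*3/2) = (-1)^3 = -1, coeff -5 -> 5
Conjugated coefficients: -4, 5


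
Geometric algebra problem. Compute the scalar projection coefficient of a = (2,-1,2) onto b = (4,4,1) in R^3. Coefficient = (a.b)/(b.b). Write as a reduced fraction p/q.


Projection coefficient = (a . b) / (b . b)
a . b = 2*4 + (-1)*4 + 2*1
= 8 + (-4) + 2 = 6
b . b = 4^2 + 4^2 + 1^2
= 16 + 16 + 1 = 33
Coefficient = 6/33
In lowest terms: 2/11


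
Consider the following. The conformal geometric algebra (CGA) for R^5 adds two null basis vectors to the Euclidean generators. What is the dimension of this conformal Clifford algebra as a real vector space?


The conformal model of R^5 uses Cl(6,1): the 5 Euclidean generators plus two extra orthogonal generators e+ (e+^2 = +1) and e- (e-^2 = -1), from which the null vectors e0, einf are built.
Number of generators m = 5 + 2 = 7.
dim Cl(p,q) = 2^m = 2^7 = 128


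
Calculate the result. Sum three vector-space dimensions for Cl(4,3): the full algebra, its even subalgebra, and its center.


n = 4 + 3 = 7
Total dim = 2^7 = 128
Even subalgebra dim = 2^6 = 64
n is odd, so center dim = 2
Sum = 128 + 64 + 2 = 194


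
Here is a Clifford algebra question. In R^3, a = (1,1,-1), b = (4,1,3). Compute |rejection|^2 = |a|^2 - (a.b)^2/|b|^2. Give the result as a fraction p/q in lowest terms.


|a|^2 = 1^2 + 1^2 + (-1)^2 = 3
|b|^2 = 4^2 + 1^2 + 3^2 = 26
a . b = 1*4 + 1*1 + (-1)*3 = 2
(a.b)^2 = 2^2 = 4
|rej|^2 = 3 - 4/26
= (78 - 4)/26
= 74/26
In lowest terms: 37/13


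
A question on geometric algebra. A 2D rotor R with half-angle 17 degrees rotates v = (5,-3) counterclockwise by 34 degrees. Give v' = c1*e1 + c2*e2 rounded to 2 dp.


Rotor R = cos(17deg) - sin(17deg)*e12
Rotation angle theta = 2 * 17 = 34 degrees
v' = R*v*~R rotates v by theta.
cos(34deg) = 0.8290, sin(34deg) = 0.5592
v'_1 = 5*cos(34deg) - (-3)*sin(34deg)
= 5*0.8290 - (-3)*0.5592
= 5.82
v'_2 = 5*sin(34deg) + (-3)*cos(34deg)
= 5*0.5592 + (-3)*0.8290
= 0.31
v' = 5.82*e1 + 0.31*e2


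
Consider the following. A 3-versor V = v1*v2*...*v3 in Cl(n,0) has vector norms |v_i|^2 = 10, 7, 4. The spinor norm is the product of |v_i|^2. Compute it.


Spinor norm N(V) = |v1|^2 * |v2|^2 * ... * |v3|^2
= 10 * 7 * 4
Running product: 10, 70, 280
N(V) = 280


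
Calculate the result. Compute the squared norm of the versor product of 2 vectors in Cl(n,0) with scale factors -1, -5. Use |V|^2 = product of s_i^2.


Each vector v_i has |v_i|^2 = s_i^2
Squared scales: (-1)^2 = 1, (-5)^2 = 25
|V|^2 = 1 * 25
= 25


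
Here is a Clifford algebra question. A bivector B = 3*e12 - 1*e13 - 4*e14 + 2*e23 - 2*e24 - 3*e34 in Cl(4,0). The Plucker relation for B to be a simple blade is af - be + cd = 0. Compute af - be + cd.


Plucker relation: af - be + cd
a*f = 3*(-3) = -9
b*e = (-1)*(-2) = 2
c*d = (-4)*2 = -8
af - be + cd = -9 - 2 + (-8)
= -19


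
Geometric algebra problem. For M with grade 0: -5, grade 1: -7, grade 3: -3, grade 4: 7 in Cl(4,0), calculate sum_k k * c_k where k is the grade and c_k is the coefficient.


Grade-weighted sum = sum of grade_k * coefficient_k
0*(-5) = 0
1*(-7) = -7
3*(-3) = -9
4*7 = 28
Total = 0 + (-7) + (-9) + 28 = 12


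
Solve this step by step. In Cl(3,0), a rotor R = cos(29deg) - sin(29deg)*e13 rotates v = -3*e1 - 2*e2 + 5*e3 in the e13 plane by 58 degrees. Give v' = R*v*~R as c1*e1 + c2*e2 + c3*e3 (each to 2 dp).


Rotor R = cos(29deg) - sin(29deg)*e13
Rotation angle theta = 2 * 29 = 58 degrees in the e13 plane (e1 -> e3).
The component perpendicular to the plane (e2) is invariant: v'_2 = v2 = -2.00
cos(58deg) = 0.5299, sin(58deg) = 0.8480
v'_1 = v1*cos(theta) - v3*sin(theta) = -3*0.5299 - 5*0.8480 = -5.83
v'_3 = v1*sin(theta) + v3*cos(theta) = -3*0.8480 + 5*0.5299 = 0.11
v' = -5.83*e1 - 2.00*e2 + 0.11*e3


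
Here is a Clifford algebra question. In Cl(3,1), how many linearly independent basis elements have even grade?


Even subalgebra dimension = 2^(n-1)
n = 3 + 1 = 4
2^(4 - 1) = 2^3 = 8
Verification: sum of C(4,k) for even k = 1 + 6 + 1 = 8
Result = 8


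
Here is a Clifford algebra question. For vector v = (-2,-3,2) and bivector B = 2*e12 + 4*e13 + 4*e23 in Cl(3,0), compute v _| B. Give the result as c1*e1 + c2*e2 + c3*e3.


Left contraction v _| B = <vB>_1 (grade-1 part of the geometric product vB).
Using e1_|e12 = e2, e2_|e12 = -e1, e1_|e13 = e3, e3_|e13 = -e1, e2_|e23 = e3, e3_|e23 = -e2:
e1 coeff: -v2*b12 - v3*b13 = -(-3)*(2) - (2)*(4) = -2
e2 coeff: v1*b12 - v3*b23 = (-2)*(2) - (2)*(4) = -12
e3 coeff: v1*b13 + v2*b23 = (-2)*(4) + (-3)*(4) = -20
v _| B = -2*e1 - 12*e2 - 20*e3


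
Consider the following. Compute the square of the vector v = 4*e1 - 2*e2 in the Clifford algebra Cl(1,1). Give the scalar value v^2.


v^2 = sum of c_i^2 * e_i^2
Positive signature terms (e_i^2 = +1): 4^2 = 16
Negative signature terms (e_j^2 = -1): (-2)^2 = 4
v^2 = 16 - 4 = 12


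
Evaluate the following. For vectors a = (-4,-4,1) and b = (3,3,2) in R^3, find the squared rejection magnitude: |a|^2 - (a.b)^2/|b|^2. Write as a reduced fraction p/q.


|a|^2 = (-4)^2 + (-4)^2 + 1^2 = 33
|b|^2 = 3^2 + 3^2 + 2^2 = 22
a . b = (-4)*3 + (-4)*3 + 1*2 = -22
(a.b)^2 = (-22)^2 = 484
|rej|^2 = 33 - 484/22
= (726 - 484)/22
= 242/22
In lowest terms: 11/1


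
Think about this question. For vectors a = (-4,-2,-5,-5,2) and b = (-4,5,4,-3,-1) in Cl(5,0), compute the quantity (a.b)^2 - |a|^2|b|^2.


a . b = (-4)*(-4) + (-2)*5 + (-5)*4 + (-5)*(-3) + 2*(-1)
= 16 + (-10) + (-20) + 15 + (-2) = -1
|a|^2 = (-4)^2 + (-2)^2 + (-5)^2 + (-5)^2 + 2^2 = 74
|b|^2 = (-4)^2 + 5^2 + 4^2 + (-3)^2 + (-1)^2 = 67
(a.b)^2 = (-1)^2 = 1
|a|^2 * |b|^2 = 74 * 67 = 4958
Result = 1 - 4958 = -4957


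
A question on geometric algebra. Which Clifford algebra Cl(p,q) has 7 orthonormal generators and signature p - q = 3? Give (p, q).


We need p + q = 7 and p - q = 3.
Adding: 2p = 7 + 3 = 10, so p = 5.
Then q = 7 - 5 = 2.
(p, q) = (5, 2)


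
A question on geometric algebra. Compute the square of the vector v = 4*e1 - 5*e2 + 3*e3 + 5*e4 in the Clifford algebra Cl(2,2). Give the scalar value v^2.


v^2 = sum of c_i^2 * e_i^2
Positive signature terms (e_i^2 = +1): 4^2 + (-5)^2 = 41
Negative signature terms (e_j^2 = -1): 3^2 + 5^2 = 34
v^2 = 41 - 34 = 7


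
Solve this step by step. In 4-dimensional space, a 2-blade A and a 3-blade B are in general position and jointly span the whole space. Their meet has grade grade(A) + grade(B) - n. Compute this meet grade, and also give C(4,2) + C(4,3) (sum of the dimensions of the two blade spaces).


Meet grade = grade(A) + grade(B) - n
= 2 + 3 - 4 = 1
C(4,2) = 6
C(4,3) = 4
dim_A + dim_B = 6 + 4 = 10


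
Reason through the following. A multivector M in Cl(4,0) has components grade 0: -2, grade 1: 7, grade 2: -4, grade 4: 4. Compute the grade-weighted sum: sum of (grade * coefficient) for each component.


Grade-weighted sum = sum of grade_k * coefficient_k
0*(-2) = 0
1*7 = 7
2*(-4) = -8
4*4 = 16
Total = 0 + 7 + (-8) + 16 = 15


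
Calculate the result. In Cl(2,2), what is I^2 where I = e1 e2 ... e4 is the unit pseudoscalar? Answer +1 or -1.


The pseudoscalar I = e1...e_n (product of all n generators) of Cl(p,q) satisfies I^2 = (-1)^(q + n(n-1)/2).
p = 2, q = 2, n = p + q = 4
n(n-1)/2 = 4 * 3 / 2 = 6
Exponent = q + n(n-1)/2 = 2 + 6 = 8
I^2 = (-1)^8 = +1


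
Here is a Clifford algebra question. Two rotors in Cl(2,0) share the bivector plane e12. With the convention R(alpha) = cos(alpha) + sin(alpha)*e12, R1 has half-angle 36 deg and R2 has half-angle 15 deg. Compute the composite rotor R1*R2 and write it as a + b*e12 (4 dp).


Same-plane rotors commute and their half-angles add:
R1*R2 = cos(a1 + a2) + sin(a1 + a2)*e12.
a1 + a2 = 36 + 15 = 51 deg
cos(51 deg) = 0.6293
sin(51 deg) = 0.7771
R1*R2 = 0.6293 + 0.7771*e12


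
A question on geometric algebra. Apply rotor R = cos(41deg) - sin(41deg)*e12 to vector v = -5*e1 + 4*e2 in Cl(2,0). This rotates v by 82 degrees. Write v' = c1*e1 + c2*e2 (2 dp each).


Rotor R = cos(41deg) - sin(41deg)*e12
Rotation angle theta = 2 * 41 = 82 degrees
v' = R*v*~R rotates v by theta.
cos(82deg) = 0.1392, sin(82deg) = 0.9903
v'_1 = -5*cos(82deg) - 4*sin(82deg)
= -5*0.1392 - 4*0.9903
= -4.66
v'_2 = -5*sin(82deg) + 4*cos(82deg)
= -5*0.9903 + 4*0.1392
= -4.39
v' = -4.66*e1 - 4.39*e2


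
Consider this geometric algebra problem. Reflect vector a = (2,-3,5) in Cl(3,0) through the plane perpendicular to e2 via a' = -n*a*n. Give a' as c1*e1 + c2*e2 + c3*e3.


Reflection formula: a' = -n*a*n, with n = e2 (unit vector, n^2 = 1).
For reflection through hyperplane perp to e2:
The component along e2 flips sign, others stay.
a = (2, -3, 5)
a' = (2, 3, 5)
a' = 2*e1 + 3*e2 + 5*e3


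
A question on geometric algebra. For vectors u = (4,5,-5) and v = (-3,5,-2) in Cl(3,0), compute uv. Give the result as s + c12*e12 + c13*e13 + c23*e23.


In Cl(3,0): e_i^2 = 1, e_ie_j = -e_je_i for i != j.
Scalar part = u . v = 4*(-3) + 5*5 + (-5)*(-2)
= -12 + 25 + 10 = 23
e12 coeff = 4*5 - 5*(-3) = 20 - (-15) = 35
e13 coeff = 4*(-2) - (-5)*(-3) = -8 - 15 = -23
e23 coeff = 5*(-2) - (-5)*5 = -10 - (-25) = 15
uv = 23 + 35*e12 - 23*e13 + 15*e23


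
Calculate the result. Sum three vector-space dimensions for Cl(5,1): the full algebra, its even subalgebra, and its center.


n = 5 + 1 = 6
Total dim = 2^6 = 64
Even subalgebra dim = 2^5 = 32
n is even, so center dim = 1
Sum = 64 + 32 + 1 = 97


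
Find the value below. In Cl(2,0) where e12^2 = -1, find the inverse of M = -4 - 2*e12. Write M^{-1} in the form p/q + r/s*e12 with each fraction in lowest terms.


M = -4 - 2*e12, where e12^2 = -1.
Since M commutes with its reverse ~M = a - b*e12, M * ~M = a^2 - b^2*e12^2 = a^2 + b^2.
So M^{-1} = ~M / (a^2 + b^2) = (a - b*e12)/(a^2 + b^2).
a^2 + b^2 = 16 + 4 = 20
Scalar part = -4/20 = -1/5
Bivector coeff = 2/20 = 1/10
M^{-1} = -1/5 + 1/10*e12


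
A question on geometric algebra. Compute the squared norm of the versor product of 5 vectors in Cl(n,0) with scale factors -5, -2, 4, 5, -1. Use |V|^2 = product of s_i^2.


Each vector v_i has |v_i|^2 = s_i^2
Squared scales: (-5)^2 = 25, (-2)^2 = 4, 4^2 = 16, 5^2 = 25, (-1)^2 = 1
|V|^2 = 25 * 4 * 16 * 25 * 1
= 40000


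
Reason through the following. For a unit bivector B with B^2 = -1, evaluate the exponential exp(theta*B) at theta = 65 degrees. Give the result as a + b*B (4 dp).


For a unit bivector B with B^2 = -1, the exponential series gives
e^(theta*B) = cos(theta) + sin(theta)*B (the GA analogue of Euler's formula).
theta = 65 degrees = 1.134464 rad
cos(65 deg) = 0.4226
sin(65 deg) = 0.9063
exp(theta*B) = 0.4226 + 0.9063*B


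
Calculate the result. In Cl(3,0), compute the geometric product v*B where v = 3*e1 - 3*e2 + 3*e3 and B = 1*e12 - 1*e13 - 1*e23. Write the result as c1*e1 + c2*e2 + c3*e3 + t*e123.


vB has grade-1 (vector) and grade-3 (trivector) parts: vB = (v _| B) + (v ^ B).
Vector part <vB>_1:
  e1: -v2*b12 - v3*b13 = -(-3)*(1) - (3)*(-1) = 6
  e2: v1*b12 - v3*b23 = (3)*(1) - (3)*(-1) = 6
  e3: v1*b13 + v2*b23 = (3)*(-1) + (-3)*(-1) = 0
Trivector part <vB>_3:
  e123: v1*b23 - v2*b13 + v3*b12 = (3)*(-1) - (-3)*(-1) + (3)*(1) = -3
vB = 6*e1 + 6*e2 + 0*e3 - 3*e123


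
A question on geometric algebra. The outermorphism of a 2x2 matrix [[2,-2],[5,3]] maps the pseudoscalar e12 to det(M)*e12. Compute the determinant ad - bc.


The outermorphism of a linear map f sends e1^e2 to f(e1)^f(e2).
f(e1) = 2*e1 + 5*e2
f(e2) = -2*e1 + 3*e2
f(e1) ^ f(e2) = (2*e1 + 5*e2) ^ (-2*e1 + 3*e2)
= 2*3*e12 + 5*(-2)*e21
= (6 - (-10))*e12
= 16*e12
Coefficient = 16


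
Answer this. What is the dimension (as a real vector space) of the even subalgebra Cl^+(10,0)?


Even subalgebra dimension = 2^(n-1)
n = 10 + 0 = 10
2^(10 - 1) = 2^9 = 512
Verification: sum of C(10,k) for even k = 1 + 45 + 210 + 210 + 45 + 1 = 512
Result = 512


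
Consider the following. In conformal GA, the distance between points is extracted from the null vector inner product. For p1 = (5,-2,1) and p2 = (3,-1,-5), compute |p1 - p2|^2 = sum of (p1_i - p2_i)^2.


p1 - p2 = (2, -1, 6)
|p1 - p2|^2 = 2^2 + (-1)^2 + 6^2
= 4 + 1 + 36
= 41


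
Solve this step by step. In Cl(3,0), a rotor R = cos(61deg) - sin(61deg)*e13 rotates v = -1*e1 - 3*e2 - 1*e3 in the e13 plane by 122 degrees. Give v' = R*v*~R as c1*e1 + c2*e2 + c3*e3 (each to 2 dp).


Rotor R = cos(61deg) - sin(61deg)*e13
Rotation angle theta = 2 * 61 = 122 degrees in the e13 plane (e1 -> e3).
The component perpendicular to the plane (e2) is invariant: v'_2 = v2 = -3.00
cos(122deg) = -0.5299, sin(122deg) = 0.8480
v'_1 = v1*cos(theta) - v3*sin(theta) = -1*(-0.5299) - (-1)*0.8480 = 1.38
v'_3 = v1*sin(theta) + v3*cos(theta) = -1*0.8480 + (-1)*(-0.5299) = -0.32
v' = 1.38*e1 - 3.00*e2 - 0.32*e3


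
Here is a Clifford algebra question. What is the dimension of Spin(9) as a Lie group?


Spin(n) double-covers SO(n); both have Lie algebra so(n) of dimension n(n-1)/2.
n = 9
n(n-1) = 9 * 8 = 72
dim Spin(9) = 72/2 = 36
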